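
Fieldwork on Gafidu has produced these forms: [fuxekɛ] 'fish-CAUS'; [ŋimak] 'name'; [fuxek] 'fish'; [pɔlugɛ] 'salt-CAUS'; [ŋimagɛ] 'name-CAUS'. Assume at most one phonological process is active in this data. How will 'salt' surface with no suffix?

[pɔluk]

'name' shows [g] ~ [k] at the end of the stem ([ŋimagɛ] vs [ŋimak]).
But 'fish' keeps [k] in both environments ([fuxekɛ], [fuxek]), so there is no rule changing /k/ to [g] before the CAUS suffix.
So /g/ is underlying, and a rule of word-final obstruent devoicing — voiced obstruents become voiceless word-finally — gives [k].
The one attested form of 'salt', [pɔlugɛ], shows underlying /pɔlug/. Applying the same rule word-finally gives [pɔluk].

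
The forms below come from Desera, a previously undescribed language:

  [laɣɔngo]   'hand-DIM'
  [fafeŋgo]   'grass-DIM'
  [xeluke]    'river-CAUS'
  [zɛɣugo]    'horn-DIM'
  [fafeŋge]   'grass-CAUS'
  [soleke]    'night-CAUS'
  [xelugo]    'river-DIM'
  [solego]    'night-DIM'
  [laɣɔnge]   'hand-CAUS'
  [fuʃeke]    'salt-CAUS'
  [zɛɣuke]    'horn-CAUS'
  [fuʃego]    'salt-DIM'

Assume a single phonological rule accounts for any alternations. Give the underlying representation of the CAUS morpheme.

The CAUS morpheme has two allomorphs, [-ge] and [-ke].
By contrast the DIM suffix keeps its initial [g] throughout — that segment must be underlying.
So the underlying form is /-ke/, and voiceless stops become voiced after a nasal.

/-ke/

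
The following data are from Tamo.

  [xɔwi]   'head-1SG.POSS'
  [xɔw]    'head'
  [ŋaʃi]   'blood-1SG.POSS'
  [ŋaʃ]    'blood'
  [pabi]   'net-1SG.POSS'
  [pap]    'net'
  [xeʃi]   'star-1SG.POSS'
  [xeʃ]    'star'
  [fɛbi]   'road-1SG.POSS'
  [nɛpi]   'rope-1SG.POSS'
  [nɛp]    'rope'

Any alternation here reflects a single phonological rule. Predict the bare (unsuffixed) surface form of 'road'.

'net' shows [b] ~ [p] at the end of the stem ([pabi] vs [pap]).
Compare 'rope', with invariant [p] in [nɛpi] and [nɛp]: an analysis with underlying /p/ and a rule producing [b] before the 1SG.POSS suffix would wrongly predict alternation here too.
The underlying segment must be /b/; voiced obstruents become voiceless word-finally, yielding [p] there.
From [fɛbi] the stem 'road' is /fɛb/; word-finally this yields [fɛp].

[fɛp]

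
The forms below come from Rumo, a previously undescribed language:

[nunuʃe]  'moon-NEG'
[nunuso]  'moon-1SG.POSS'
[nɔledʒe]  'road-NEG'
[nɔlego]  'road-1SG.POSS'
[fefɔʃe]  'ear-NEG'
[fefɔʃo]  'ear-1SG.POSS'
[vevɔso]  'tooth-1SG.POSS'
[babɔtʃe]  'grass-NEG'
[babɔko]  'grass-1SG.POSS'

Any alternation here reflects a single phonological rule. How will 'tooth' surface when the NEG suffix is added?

'moon' shows [ʃ] ~ [s] at the end of the stem ([nunuʃe] vs [nunuso]).
But 'ear' keeps [ʃ] in both environments ([fefɔʃe], [fefɔʃo]), so there is no rule changing /ʃ/ to [s] before the 1SG.POSS suffix.
So /s/ is underlying, and a rule of palatalization before a front vowel — /k/, /g/ and /s/ become palato-alveolar [tʃ], [dʒ] and [ʃ] before a front vowel — gives [ʃ].
From [vevɔso] the stem 'tooth' is /vevɔs/; before a front vowel this yields [vevɔʃe].

[vevɔʃe]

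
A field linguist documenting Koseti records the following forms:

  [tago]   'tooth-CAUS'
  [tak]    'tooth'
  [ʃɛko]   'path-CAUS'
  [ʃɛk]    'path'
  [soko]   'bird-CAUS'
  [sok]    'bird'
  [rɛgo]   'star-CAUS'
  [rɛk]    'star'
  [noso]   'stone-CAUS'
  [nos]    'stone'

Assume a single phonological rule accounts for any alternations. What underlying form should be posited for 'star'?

/rɛg/

In [rɛgo] and [rɛk] the final segment of 'star' alternates: [g] ~ [k].
Compare 'bird', with invariant [k] in [soko] and [sok]: an analysis with underlying /k/ and a rule producing [g] before the CAUS suffix would wrongly predict alternation here too.
So /g/ is underlying, and a rule of word-final obstruent devoicing — voiced obstruents become voiceless word-finally — gives [k].
Hence 'star' is /rɛg/ underlyingly.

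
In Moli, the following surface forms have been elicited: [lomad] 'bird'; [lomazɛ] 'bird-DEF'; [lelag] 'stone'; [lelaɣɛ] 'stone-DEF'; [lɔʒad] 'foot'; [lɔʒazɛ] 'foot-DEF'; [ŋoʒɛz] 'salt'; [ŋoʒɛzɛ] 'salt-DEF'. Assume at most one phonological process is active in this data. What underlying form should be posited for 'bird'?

/lomad/

In [lomad] and [lomazɛ] the final segment of 'bird' alternates: [d] ~ [z].
Compare 'salt', with invariant [z] in [ŋoʒɛz] and [ŋoʒɛzɛ]: an analysis with underlying /z/ and a rule producing [d] in isolation would wrongly predict alternation here too.
Therefore /d/ is basic and [z] is derived by intervocalic spirantization (voiced stops become fricatives between vowels).
The underlying form of 'bird' is therefore /lomad/.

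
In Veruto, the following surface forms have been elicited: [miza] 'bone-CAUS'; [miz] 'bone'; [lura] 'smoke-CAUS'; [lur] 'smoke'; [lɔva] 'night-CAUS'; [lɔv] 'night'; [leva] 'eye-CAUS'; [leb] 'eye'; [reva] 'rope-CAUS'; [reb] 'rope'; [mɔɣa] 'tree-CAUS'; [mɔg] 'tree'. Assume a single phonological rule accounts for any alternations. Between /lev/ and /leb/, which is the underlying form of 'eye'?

/leb/

In [leva] and [leb] the final segment of 'eye' alternates: [v] ~ [b].
The stem 'night' ([lɔva], [lɔv]) shows [v] unchanged in both environments, so [v] cannot be basic with [b] derived in isolation.
Therefore /b/ is basic and [v] is derived by intervocalic spirantization (voiced stops become fricatives between vowels).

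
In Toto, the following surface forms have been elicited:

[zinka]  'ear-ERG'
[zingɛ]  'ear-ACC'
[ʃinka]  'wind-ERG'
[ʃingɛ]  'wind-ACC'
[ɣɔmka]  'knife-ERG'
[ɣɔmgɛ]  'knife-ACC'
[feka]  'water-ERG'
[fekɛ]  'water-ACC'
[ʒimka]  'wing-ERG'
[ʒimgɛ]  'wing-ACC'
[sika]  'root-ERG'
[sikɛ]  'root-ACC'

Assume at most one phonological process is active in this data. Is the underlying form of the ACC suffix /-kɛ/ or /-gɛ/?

/-gɛ/

The ACC morpheme has two allomorphs, [-gɛ] and [-kɛ].
The ERG suffix, which begins with [k], is invariant after every stem; so [k] is not altered by any rule here.
So the underlying form is /-gɛ/, and voiced stops become voiceless after a vowel.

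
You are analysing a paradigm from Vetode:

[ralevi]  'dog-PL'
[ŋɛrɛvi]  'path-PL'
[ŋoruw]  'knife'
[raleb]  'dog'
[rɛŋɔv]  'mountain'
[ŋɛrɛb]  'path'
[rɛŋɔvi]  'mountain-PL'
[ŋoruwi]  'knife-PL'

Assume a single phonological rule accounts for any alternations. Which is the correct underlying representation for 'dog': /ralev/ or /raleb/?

/raleb/

In [raleb] and [ralevi] the final segment of 'dog' alternates: [b] ~ [v].
The stem 'mountain' ([rɛŋɔv], [rɛŋɔvi]) shows [v] unchanged in both environments, so [v] cannot be basic with [b] derived in isolation.
So /b/ is underlying, and a rule of intervocalic spirantization — voiced stops become fricatives between vowels — gives [v].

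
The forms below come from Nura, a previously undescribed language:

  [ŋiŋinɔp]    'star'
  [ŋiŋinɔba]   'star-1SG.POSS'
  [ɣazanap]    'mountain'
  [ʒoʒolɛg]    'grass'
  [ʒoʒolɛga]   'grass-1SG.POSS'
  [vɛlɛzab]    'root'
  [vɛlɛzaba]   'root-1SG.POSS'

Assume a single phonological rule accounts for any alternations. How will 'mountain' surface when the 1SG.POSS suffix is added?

In [ŋiŋinɔp] and [ŋiŋinɔba] the final segment of 'star' alternates: [p] ~ [b].
Compare 'root', with invariant [b] in [vɛlɛzab] and [vɛlɛzaba]: an analysis with underlying /b/ and a rule producing [p] in isolation would wrongly predict alternation here too.
The underlying segment must be /p/; voiceless stops become voiced between vowels, yielding [b] there.
From [ɣazanap] the stem 'mountain' is /ɣazanap/; between vowels this yields [ɣazanaba].

[ɣazanaba]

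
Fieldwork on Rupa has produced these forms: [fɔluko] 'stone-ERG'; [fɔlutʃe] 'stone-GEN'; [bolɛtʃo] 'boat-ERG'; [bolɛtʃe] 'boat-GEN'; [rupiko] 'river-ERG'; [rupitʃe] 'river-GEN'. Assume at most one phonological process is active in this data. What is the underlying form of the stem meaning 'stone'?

/fɔluk/

The stem for 'stone' ends in [k] in [fɔluko] but [tʃ] in [fɔlutʃe].
Compare 'boat', with invariant [tʃ] in [bolɛtʃo] and [bolɛtʃe]: an analysis with underlying /tʃ/ and a rule producing [k] before the ERG suffix would wrongly predict alternation here too.
The underlying segment must be /k/; /k/ becomes palato-alveolar [tʃ] before a front vowel, yielding [tʃ] there.
So 'stone' = /fɔluk/.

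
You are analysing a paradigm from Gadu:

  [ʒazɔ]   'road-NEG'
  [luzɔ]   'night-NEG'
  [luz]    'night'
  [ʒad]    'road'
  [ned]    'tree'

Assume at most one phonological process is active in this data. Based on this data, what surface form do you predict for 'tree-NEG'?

[nezɔ]

The root 'road' surfaces as [ʒazɔ] and [ʒad], with a stem-final [z] ~ [d] alternation.
Compare 'night', with invariant [z] in [luzɔ] and [luz]: an analysis with underlying /z/ and a rule producing [d] in isolation would wrongly predict alternation here too.
The alternation reflects intervocalic spirantization: voiced stops become fricatives between vowels. /d/ is underlying.
From [ned] the stem 'tree' is /ned/; between vowels this yields [nezɔ].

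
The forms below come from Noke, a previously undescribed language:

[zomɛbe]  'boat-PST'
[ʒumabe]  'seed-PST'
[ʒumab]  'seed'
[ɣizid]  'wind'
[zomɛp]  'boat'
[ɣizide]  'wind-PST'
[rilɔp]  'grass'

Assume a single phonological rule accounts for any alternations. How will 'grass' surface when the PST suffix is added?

'boat' shows [p] ~ [b] at the end of the stem ([zomɛp] vs [zomɛbe]).
Compare 'seed', with invariant [b] in [ʒumab] and [ʒumabe]: an analysis with underlying /b/ and a rule producing [p] in isolation would wrongly predict alternation here too.
The alternation reflects intervocalic voicing: voiceless stops become voiced between vowels. /p/ is underlying.
The one attested form of 'grass', [rilɔp], shows underlying /rilɔp/. Applying the same rule between vowels gives [rilɔbe].

[rilɔbe]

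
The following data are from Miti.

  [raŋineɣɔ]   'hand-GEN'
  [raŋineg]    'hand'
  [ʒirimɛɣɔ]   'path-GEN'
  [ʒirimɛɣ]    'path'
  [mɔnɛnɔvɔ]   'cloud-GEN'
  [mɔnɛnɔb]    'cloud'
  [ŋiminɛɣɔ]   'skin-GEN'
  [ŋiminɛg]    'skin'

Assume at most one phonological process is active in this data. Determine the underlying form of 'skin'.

'skin' shows [ɣ] ~ [g] at the end of the stem ([ŋiminɛɣɔ] vs [ŋiminɛg]).
But 'path' keeps [ɣ] in both environments ([ʒirimɛɣɔ], [ʒirimɛɣ]), so there is no rule changing /ɣ/ to [g] in isolation.
Therefore /g/ is basic and [ɣ] is derived by intervocalic spirantization (voiced stops become fricatives between vowels).
Hence 'skin' is /ŋiminɛg/ underlyingly.

/ŋiminɛg/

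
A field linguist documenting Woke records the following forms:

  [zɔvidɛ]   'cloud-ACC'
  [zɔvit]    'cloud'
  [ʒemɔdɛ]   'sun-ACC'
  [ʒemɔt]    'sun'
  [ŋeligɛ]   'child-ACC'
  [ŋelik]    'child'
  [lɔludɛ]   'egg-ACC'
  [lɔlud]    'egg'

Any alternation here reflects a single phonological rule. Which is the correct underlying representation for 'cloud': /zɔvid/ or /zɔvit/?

In [zɔvidɛ] and [zɔvit] the final segment of 'cloud' alternates: [d] ~ [t].
But 'egg' keeps [d] in both environments ([lɔludɛ], [lɔlud]), so there is no rule changing /d/ to [t] in isolation.
Therefore /t/ is basic and [d] is derived by intervocalic voicing (voiceless stops become voiced between vowels).

/zɔvit/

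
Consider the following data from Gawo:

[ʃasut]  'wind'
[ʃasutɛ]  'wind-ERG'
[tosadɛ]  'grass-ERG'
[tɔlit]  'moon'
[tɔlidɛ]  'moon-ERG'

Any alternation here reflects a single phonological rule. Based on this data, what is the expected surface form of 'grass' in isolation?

[tosat]

'moon' shows [t] ~ [d] at the end of the stem ([tɔlit] vs [tɔlidɛ]).
The stem 'wind' ([ʃasut], [ʃasutɛ]) shows [t] unchanged in both environments, so [t] cannot be basic with [d] derived before the ERG suffix.
The alternation reflects word-final obstruent devoicing: voiced obstruents become voiceless word-finally. /d/ is underlying.
From [tosadɛ] the stem 'grass' is /tosad/; word-finally this yields [tosat].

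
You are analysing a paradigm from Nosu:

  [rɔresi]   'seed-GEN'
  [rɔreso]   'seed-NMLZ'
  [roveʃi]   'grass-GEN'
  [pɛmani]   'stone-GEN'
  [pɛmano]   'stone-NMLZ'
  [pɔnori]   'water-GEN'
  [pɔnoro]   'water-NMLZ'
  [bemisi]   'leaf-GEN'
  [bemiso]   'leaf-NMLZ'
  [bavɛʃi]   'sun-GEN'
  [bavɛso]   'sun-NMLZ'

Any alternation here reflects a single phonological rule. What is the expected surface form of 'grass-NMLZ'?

[roveso]

'sun' shows [ʃ] ~ [s] at the end of the stem ([bavɛʃi] vs [bavɛso]).
The stem 'seed' ([rɔresi], [rɔreso]) shows [s] unchanged in both environments, so [s] cannot be basic with [ʃ] derived before the GEN suffix.
The underlying segment must be /ʃ/; palato-alveolar /ʃ/ becomes [s] when no front vowel follows, yielding [s] there.
The one attested form of 'grass', [roveʃi], shows underlying /roveʃ/. Applying the same rule when no front vowel follows gives [roveso].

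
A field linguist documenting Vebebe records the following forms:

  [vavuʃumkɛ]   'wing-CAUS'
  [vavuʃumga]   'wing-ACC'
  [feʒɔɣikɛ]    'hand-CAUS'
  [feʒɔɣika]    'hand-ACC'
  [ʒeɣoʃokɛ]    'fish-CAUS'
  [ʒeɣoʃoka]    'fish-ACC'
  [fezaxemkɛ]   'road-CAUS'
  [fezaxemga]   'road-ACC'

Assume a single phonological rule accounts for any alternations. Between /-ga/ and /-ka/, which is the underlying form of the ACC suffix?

The ACC suffix surfaces as [-ga] and [-ka], depending on the final segment of the stem.
By contrast the CAUS suffix keeps its initial [k] throughout — that segment must be underlying.
The ACC suffix is therefore /-ga/ underlyingly, with post-vocalic devoicing: voiced stops become voiceless after a vowel.

/-ga/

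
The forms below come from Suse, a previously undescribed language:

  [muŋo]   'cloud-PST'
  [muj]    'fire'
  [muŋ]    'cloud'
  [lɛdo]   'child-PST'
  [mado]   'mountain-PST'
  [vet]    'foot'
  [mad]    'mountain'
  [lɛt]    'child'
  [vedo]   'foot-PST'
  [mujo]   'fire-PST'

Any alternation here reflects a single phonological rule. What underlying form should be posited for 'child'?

/lɛt/

The root 'child' surfaces as [lɛt] and [lɛdo], with a stem-final [t] ~ [d] alternation.
The stem 'mountain' ([mad], [mado]) shows [d] unchanged in both environments, so [d] cannot be basic with [t] derived in isolation.
Therefore /t/ is basic and [d] is derived by intervocalic voicing (voiceless stops become voiced between vowels).
The underlying form of 'child' is therefore /lɛt/.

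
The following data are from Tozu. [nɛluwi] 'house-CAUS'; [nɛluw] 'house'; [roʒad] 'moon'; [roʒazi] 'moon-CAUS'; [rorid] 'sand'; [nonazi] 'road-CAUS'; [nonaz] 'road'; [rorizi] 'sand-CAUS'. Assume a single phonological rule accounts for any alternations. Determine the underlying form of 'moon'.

The stem for 'moon' ends in [z] in [roʒazi] but [d] in [roʒad].
If /z/ were underlying and a rule turned it into [d] in isolation, 'road' would also alternate; but it has [z] in both [nonazi] and [nonaz].
Therefore /d/ is basic and [z] is derived by intervocalic spirantization (voiced stops become fricatives between vowels).

/roʒad/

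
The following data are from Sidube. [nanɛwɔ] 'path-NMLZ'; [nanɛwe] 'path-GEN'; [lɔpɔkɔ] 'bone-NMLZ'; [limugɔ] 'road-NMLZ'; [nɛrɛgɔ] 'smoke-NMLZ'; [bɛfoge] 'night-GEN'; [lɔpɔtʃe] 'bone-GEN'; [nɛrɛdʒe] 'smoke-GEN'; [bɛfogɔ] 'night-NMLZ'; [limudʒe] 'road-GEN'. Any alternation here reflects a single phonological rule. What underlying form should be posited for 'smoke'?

The stem for 'smoke' ends in [dʒ] in [nɛrɛdʒe] but [g] in [nɛrɛgɔ].
If /g/ were underlying and a rule turned it into [dʒ] before the GEN suffix, 'night' would also alternate; but it has [g] in both [bɛfoge] and [bɛfogɔ].
The alternation reflects depalatalization: palato-alveolar /tʃ/ and /dʒ/ become [k] and [g] when no front vowel follows. /dʒ/ is underlying.
The underlying form of 'smoke' is therefore /nɛrɛdʒ/.

/nɛrɛdʒ/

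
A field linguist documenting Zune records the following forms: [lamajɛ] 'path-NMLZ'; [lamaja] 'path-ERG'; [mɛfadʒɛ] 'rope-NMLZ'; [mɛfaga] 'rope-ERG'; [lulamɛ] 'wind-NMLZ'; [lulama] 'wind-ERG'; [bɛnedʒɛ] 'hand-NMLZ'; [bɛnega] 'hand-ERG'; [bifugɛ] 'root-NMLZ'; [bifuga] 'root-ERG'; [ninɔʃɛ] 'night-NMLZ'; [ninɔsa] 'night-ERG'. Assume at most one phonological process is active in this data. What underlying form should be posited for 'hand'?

/bɛnedʒ/

The root 'hand' surfaces as [bɛnedʒɛ] and [bɛnega], with a stem-final [dʒ] ~ [g] alternation.
The stem 'root' ([bifugɛ], [bifuga]) shows [g] unchanged in both environments, so [g] cannot be basic with [dʒ] derived before the NMLZ suffix.
So /dʒ/ is underlying, and a rule of depalatalization — palato-alveolar /dʒ/ and /ʃ/ become [g] and [s] when no front vowel follows — gives [g].
So 'hand' = /bɛnedʒ/.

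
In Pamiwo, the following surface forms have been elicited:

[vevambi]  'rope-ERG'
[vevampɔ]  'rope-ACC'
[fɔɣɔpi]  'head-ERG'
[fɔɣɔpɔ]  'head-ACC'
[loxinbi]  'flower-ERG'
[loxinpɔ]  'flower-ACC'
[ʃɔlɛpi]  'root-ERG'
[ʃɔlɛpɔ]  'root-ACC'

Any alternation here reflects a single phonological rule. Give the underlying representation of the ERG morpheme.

The ERG morpheme has two allomorphs, [-bi] and [-pi].
The ACC suffix, which begins with [p], is invariant after every stem; so [p] is not altered by any rule here.
So the underlying form is /-bi/, and voiced stops become voiceless after a vowel.

/-bi/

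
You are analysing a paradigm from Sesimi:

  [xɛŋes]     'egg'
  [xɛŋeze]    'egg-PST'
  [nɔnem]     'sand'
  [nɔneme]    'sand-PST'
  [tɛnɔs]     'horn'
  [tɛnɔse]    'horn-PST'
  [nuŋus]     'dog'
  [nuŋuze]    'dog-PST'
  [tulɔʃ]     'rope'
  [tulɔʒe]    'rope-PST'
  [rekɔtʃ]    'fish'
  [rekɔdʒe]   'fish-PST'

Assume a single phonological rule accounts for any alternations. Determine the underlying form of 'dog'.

The root 'dog' surfaces as [nuŋus] and [nuŋuze], with a stem-final [s] ~ [z] alternation.
Compare 'horn', with invariant [s] in [tɛnɔs] and [tɛnɔse]: an analysis with underlying /s/ and a rule producing [z] before the PST suffix would wrongly predict alternation here too.
Therefore /z/ is basic and [s] is derived by word-final obstruent devoicing (voiced obstruents become voiceless word-finally).

/nuŋuz/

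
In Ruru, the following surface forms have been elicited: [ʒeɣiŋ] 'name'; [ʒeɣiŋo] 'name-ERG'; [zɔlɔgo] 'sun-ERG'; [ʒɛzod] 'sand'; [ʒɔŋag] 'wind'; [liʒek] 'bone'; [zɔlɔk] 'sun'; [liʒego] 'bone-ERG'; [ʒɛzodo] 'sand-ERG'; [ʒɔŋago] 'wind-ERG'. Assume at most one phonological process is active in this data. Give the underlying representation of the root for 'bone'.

The stem for 'bone' ends in [k] in [liʒek] but [g] in [liʒego].
If /g/ were underlying and a rule turned it into [k] in isolation, 'wind' would also alternate; but it has [g] in both [ʒɔŋag] and [ʒɔŋago].
The underlying segment must be /k/; voiceless stops become voiced between vowels, yielding [g] there.

/liʒek/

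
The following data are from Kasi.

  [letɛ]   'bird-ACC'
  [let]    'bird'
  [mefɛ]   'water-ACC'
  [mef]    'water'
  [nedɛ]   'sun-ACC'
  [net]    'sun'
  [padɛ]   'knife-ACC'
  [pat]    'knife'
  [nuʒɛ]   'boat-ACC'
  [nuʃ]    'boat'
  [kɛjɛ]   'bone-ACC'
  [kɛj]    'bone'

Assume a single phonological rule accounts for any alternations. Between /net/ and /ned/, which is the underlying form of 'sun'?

/ned/

The root 'sun' surfaces as [nedɛ] and [net], with a stem-final [d] ~ [t] alternation.
Compare 'bird', with invariant [t] in [letɛ] and [let]: an analysis with underlying /t/ and a rule producing [d] before the ACC suffix would wrongly predict alternation here too.
The underlying segment must be /d/; voiced obstruents become voiceless word-finally, yielding [t] there.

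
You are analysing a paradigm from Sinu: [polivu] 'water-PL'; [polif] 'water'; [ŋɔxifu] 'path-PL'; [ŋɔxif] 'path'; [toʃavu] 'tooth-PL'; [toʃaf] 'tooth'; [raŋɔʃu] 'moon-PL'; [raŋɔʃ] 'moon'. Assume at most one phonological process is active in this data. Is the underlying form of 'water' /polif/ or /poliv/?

In [polivu] and [polif] the final segment of 'water' alternates: [v] ~ [f].
If /f/ were underlying and a rule turned it into [v] before the PL suffix, 'path' would also alternate; but it has [f] in both [ŋɔxifu] and [ŋɔxif].
So /v/ is underlying, and a rule of word-final obstruent devoicing — voiced obstruents become voiceless word-finally — gives [f].

/poliv/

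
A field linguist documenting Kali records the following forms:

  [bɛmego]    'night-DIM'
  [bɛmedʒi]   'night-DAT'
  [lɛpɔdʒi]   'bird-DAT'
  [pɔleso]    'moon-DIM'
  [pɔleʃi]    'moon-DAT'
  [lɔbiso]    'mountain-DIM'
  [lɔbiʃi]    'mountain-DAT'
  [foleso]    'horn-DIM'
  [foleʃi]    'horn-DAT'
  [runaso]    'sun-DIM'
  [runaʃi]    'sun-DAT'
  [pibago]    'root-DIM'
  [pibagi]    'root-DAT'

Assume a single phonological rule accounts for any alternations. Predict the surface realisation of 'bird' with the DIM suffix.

The root 'night' surfaces as [bɛmego] and [bɛmedʒi], with a stem-final [g] ~ [dʒ] alternation.
But 'root' keeps [g] in both environments ([pibago], [pibagi]), so there is no rule changing /g/ to [dʒ] before the DAT suffix.
Therefore /dʒ/ is basic and [g] is derived by depalatalization (palato-alveolar /dʒ/ and /ʃ/ become [g] and [s] when no front vowel follows).
From [lɛpɔdʒi] the stem 'bird' is /lɛpɔdʒ/; when no front vowel follows this yields [lɛpɔgo].

[lɛpɔgo]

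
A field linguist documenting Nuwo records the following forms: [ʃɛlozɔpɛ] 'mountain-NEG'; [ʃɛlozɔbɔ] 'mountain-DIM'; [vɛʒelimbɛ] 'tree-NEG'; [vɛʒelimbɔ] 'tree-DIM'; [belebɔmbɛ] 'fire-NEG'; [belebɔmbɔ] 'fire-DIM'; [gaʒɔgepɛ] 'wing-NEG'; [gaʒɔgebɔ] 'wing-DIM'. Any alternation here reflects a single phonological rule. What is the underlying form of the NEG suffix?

The NEG morpheme has two allomorphs, [-bɛ] and [-pɛ].
By contrast the DIM suffix keeps its initial [b] throughout — that segment must be underlying.
The NEG suffix is therefore /-pɛ/ underlyingly, with post-nasal voicing: voiceless stops become voiced after a nasal.

/-pɛ/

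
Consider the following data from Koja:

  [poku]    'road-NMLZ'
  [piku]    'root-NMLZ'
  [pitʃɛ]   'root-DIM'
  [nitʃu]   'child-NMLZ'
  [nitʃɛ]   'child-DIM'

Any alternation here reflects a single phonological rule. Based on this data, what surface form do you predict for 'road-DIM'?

[potʃɛ]

The root 'root' surfaces as [piku] and [pitʃɛ], with a stem-final [k] ~ [tʃ] alternation.
Compare 'child', with invariant [tʃ] in [nitʃu] and [nitʃɛ]: an analysis with underlying /tʃ/ and a rule producing [k] before the NMLZ suffix would wrongly predict alternation here too.
So /k/ is underlying, and a rule of palatalization before a front vowel — /k/ becomes palato-alveolar [tʃ] before a front vowel — gives [tʃ].
The one attested form of 'road', [poku], shows underlying /pok/. Applying the same rule before a front vowel gives [potʃɛ].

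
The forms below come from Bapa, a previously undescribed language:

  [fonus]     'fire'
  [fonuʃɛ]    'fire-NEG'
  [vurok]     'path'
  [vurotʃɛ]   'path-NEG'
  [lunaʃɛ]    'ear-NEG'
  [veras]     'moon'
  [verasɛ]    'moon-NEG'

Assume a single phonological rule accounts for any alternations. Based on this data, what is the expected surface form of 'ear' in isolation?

'fire' shows [s] ~ [ʃ] at the end of the stem ([fonus] vs [fonuʃɛ]).
The stem 'moon' ([veras], [verasɛ]) shows [s] unchanged in both environments, so [s] cannot be basic with [ʃ] derived before the NEG suffix.
Therefore /ʃ/ is basic and [s] is derived by depalatalization (palato-alveolar /tʃ/ and /ʃ/ become [k] and [s] when no front vowel follows).
From [lunaʃɛ] the stem 'ear' is /lunaʃ/; when no front vowel follows this yields [lunas].

[lunas]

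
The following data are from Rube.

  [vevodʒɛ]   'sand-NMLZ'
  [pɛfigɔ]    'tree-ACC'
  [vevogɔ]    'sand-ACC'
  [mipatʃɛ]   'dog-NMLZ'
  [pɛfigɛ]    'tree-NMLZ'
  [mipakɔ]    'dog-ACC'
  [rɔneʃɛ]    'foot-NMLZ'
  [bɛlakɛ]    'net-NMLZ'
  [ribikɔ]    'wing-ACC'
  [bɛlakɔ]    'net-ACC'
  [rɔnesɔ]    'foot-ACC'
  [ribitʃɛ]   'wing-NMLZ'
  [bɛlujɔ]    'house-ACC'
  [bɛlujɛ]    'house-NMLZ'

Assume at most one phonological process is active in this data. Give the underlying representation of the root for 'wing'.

/ribitʃ/

'wing' shows [tʃ] ~ [k] at the end of the stem ([ribitʃɛ] vs [ribikɔ]).
If /k/ were underlying and a rule turned it into [tʃ] before the NMLZ suffix, 'net' would also alternate; but it has [k] in both [bɛlakɛ] and [bɛlakɔ].
Therefore /tʃ/ is basic and [k] is derived by depalatalization (palato-alveolar /tʃ/, /dʒ/ and /ʃ/ become [k], [g] and [s] when no front vowel follows).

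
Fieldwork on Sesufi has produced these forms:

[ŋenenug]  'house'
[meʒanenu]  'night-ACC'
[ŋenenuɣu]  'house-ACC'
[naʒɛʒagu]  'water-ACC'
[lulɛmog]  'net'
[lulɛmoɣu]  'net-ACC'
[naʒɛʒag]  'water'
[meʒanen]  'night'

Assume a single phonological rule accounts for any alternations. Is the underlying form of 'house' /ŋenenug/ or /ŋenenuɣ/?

/ŋenenuɣ/

In [ŋenenuɣu] and [ŋenenug] the final segment of 'house' alternates: [ɣ] ~ [g].
If /g/ were underlying and a rule turned it into [ɣ] before the ACC suffix, 'water' would also alternate; but it has [g] in both [naʒɛʒagu] and [naʒɛʒag].
The alternation reflects word-final hardening: voiced fricatives become stops word-finally. /ɣ/ is underlying.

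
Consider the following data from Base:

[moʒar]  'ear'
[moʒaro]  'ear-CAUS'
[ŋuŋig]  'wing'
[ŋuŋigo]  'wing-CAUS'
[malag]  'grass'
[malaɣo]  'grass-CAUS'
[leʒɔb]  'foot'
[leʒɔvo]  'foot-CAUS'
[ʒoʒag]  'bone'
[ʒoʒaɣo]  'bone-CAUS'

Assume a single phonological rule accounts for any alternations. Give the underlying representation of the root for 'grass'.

In [malag] and [malaɣo] the final segment of 'grass' alternates: [g] ~ [ɣ].
The stem 'wing' ([ŋuŋig], [ŋuŋigo]) shows [g] unchanged in both environments, so [g] cannot be basic with [ɣ] derived before the CAUS suffix.
Therefore /ɣ/ is basic and [g] is derived by word-final hardening (voiced fricatives become stops word-finally).
Hence 'grass' is /malaɣ/ underlyingly.

/malaɣ/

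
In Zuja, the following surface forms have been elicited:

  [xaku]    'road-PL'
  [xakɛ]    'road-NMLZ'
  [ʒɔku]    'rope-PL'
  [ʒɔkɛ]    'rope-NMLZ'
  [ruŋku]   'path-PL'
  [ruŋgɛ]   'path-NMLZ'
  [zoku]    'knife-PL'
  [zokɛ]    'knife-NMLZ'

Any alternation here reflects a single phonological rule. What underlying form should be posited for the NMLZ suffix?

The NMLZ suffix surfaces as [-gɛ] and [-kɛ], depending on the final segment of the stem.
By contrast the PL suffix keeps its initial [k] throughout — that segment must be underlying.
So the underlying form is /-gɛ/, and voiced stops become voiceless after a vowel.

/-gɛ/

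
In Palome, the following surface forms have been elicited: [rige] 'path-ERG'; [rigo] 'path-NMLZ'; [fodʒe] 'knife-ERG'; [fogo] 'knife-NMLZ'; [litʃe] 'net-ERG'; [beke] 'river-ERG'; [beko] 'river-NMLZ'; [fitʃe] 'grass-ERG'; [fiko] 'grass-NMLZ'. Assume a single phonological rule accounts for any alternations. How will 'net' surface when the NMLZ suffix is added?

[liko]

The root 'grass' surfaces as [fitʃe] and [fiko], with a stem-final [tʃ] ~ [k] alternation.
Compare 'river', with invariant [k] in [beke] and [beko]: an analysis with underlying /k/ and a rule producing [tʃ] before the ERG suffix would wrongly predict alternation here too.
Therefore /tʃ/ is basic and [k] is derived by depalatalization (palato-alveolar /tʃ/ and /dʒ/ become [k] and [g] when no front vowel follows).
The one attested form of 'net', [litʃe], shows underlying /litʃ/. Applying the same rule when no front vowel follows gives [liko].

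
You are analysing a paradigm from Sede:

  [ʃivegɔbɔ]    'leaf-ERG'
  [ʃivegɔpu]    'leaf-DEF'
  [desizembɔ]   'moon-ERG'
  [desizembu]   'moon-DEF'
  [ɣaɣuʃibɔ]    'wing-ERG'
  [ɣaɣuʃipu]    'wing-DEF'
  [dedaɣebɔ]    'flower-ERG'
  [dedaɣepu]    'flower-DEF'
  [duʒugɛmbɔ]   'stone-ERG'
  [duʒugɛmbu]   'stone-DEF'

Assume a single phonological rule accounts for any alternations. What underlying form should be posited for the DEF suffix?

The DEF morpheme has two allomorphs, [-bu] and [-pu].
By contrast the ERG suffix keeps its initial [b] throughout — that segment must be underlying.
So the underlying form is /-pu/, and voiceless stops become voiced after a nasal.

/-pu/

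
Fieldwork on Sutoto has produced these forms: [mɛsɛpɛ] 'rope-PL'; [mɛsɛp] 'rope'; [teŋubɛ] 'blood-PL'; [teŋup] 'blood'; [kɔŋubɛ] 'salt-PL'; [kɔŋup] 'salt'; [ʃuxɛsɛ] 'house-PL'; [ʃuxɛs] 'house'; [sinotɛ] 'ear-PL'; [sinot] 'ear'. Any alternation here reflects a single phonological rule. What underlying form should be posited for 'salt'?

/kɔŋub/

In [kɔŋubɛ] and [kɔŋup] the final segment of 'salt' alternates: [b] ~ [p].
The stem 'rope' ([mɛsɛpɛ], [mɛsɛp]) shows [p] unchanged in both environments, so [p] cannot be basic with [b] derived before the PL suffix.
Therefore /b/ is basic and [p] is derived by word-final obstruent devoicing (voiced obstruents become voiceless word-finally).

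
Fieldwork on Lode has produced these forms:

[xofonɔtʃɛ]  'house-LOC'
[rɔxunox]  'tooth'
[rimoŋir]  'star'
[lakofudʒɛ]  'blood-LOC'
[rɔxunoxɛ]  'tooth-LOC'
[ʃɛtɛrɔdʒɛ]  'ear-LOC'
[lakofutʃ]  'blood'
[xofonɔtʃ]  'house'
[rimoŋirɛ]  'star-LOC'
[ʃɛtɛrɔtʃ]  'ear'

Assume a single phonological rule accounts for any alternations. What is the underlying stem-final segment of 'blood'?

/dʒ/

The stem for 'blood' ends in [dʒ] in [lakofudʒɛ] but [tʃ] in [lakofutʃ].
Compare 'house', with invariant [tʃ] in [xofonɔtʃɛ] and [xofonɔtʃ]: an analysis with underlying /tʃ/ and a rule producing [dʒ] before the LOC suffix would wrongly predict alternation here too.
The underlying segment must be /dʒ/; voiced obstruents become voiceless word-finally, yielding [tʃ] there.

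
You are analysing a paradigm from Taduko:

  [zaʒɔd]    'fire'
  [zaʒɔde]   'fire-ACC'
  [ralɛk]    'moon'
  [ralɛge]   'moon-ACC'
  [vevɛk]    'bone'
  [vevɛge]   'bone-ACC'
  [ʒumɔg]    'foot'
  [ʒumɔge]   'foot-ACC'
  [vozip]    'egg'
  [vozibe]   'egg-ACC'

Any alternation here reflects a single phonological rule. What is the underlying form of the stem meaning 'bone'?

/vevɛk/

The stem for 'bone' ends in [k] in [vevɛk] but [g] in [vevɛge].
But 'foot' keeps [g] in both environments ([ʒumɔg], [ʒumɔge]), so there is no rule changing /g/ to [k] in isolation.
So /k/ is underlying, and a rule of intervocalic voicing — voiceless stops become voiced between vowels — gives [g].
Hence 'bone' is /vevɛk/ underlyingly.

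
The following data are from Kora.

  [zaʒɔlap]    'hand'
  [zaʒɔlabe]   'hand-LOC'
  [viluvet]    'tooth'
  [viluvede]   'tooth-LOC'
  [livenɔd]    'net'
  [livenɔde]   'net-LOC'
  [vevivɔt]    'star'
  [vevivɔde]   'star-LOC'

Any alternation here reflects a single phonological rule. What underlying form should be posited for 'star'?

/vevivɔt/

The root 'star' surfaces as [vevivɔt] and [vevivɔde], with a stem-final [t] ~ [d] alternation.
If /d/ were underlying and a rule turned it into [t] in isolation, 'net' would also alternate; but it has [d] in both [livenɔd] and [livenɔde].
So /t/ is underlying, and a rule of intervocalic voicing — voiceless stops become voiced between vowels — gives [d].
Hence 'star' is /vevivɔt/ underlyingly.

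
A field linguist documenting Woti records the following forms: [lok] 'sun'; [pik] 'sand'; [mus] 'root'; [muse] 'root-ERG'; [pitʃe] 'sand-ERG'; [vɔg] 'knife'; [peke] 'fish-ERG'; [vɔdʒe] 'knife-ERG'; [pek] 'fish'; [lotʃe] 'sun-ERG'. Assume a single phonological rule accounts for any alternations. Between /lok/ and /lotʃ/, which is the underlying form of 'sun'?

The root 'sun' surfaces as [lok] and [lotʃe], with a stem-final [k] ~ [tʃ] alternation.
If /k/ were underlying and a rule turned it into [tʃ] before the ERG suffix, 'fish' would also alternate; but it has [k] in both [pek] and [peke].
The alternation reflects depalatalization: palato-alveolar /tʃ/ and /dʒ/ become [k] and [g] when no front vowel follows. /tʃ/ is underlying.

/lotʃ/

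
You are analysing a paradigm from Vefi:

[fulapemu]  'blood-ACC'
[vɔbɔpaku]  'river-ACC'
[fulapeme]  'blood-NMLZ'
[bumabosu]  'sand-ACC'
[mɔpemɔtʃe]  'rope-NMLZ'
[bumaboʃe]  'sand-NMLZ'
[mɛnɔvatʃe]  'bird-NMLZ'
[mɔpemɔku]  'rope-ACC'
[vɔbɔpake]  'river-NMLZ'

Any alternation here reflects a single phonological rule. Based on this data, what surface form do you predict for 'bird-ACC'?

In [mɔpemɔku] and [mɔpemɔtʃe] the final segment of 'rope' alternates: [k] ~ [tʃ].
If /k/ were underlying and a rule turned it into [tʃ] before the NMLZ suffix, 'river' would also alternate; but it has [k] in both [vɔbɔpaku] and [vɔbɔpake].
The underlying segment must be /tʃ/; palato-alveolar /tʃ/ and /ʃ/ become [k] and [s] when no front vowel follows, yielding [k] there.
From [mɛnɔvatʃe] the stem 'bird' is /mɛnɔvatʃ/; when no front vowel follows this yields [mɛnɔvaku].

[mɛnɔvaku]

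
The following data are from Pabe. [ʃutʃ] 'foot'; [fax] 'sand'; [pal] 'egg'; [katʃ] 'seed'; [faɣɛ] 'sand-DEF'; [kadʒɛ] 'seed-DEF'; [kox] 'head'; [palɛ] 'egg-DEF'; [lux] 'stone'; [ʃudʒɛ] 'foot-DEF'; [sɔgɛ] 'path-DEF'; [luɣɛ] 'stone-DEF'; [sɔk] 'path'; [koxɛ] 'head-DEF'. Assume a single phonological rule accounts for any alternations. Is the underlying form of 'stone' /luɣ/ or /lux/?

The root 'stone' surfaces as [luɣɛ] and [lux], with a stem-final [ɣ] ~ [x] alternation.
But 'head' keeps [x] in both environments ([koxɛ], [kox]), so there is no rule changing /x/ to [ɣ] before the DEF suffix.
Therefore /ɣ/ is basic and [x] is derived by word-final obstruent devoicing (voiced obstruents become voiceless word-finally).

/luɣ/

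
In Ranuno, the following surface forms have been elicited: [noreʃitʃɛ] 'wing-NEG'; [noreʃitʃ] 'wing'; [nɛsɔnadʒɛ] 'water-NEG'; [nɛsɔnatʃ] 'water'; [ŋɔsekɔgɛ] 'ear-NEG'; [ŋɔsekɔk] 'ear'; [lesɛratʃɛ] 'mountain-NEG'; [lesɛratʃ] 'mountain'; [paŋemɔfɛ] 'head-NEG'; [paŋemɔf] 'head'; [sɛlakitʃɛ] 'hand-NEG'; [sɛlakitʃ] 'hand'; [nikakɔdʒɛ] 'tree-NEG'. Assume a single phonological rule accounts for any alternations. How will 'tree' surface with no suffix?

'water' shows [dʒ] ~ [tʃ] at the end of the stem ([nɛsɔnadʒɛ] vs [nɛsɔnatʃ]).
The stem 'hand' ([sɛlakitʃɛ], [sɛlakitʃ]) shows [tʃ] unchanged in both environments, so [tʃ] cannot be basic with [dʒ] derived before the NEG suffix.
Therefore /dʒ/ is basic and [tʃ] is derived by word-final obstruent devoicing (voiced obstruents become voiceless word-finally).
From [nikakɔdʒɛ] the stem 'tree' is /nikakɔdʒ/; word-finally this yields [nikakɔtʃ].

[nikakɔtʃ]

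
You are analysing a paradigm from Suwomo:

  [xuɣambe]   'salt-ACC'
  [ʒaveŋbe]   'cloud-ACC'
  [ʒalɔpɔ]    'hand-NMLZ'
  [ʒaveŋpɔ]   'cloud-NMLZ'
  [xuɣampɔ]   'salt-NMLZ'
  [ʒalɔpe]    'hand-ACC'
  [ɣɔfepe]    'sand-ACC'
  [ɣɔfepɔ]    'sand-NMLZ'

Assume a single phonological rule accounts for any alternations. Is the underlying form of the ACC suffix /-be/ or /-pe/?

/-be/

The ACC morpheme has two allomorphs, [-be] and [-pe].
By contrast the NMLZ suffix keeps its initial [p] throughout — that segment must be underlying.
The ACC suffix is therefore /-be/ underlyingly, with post-vocalic devoicing: voiced stops become voiceless after a vowel.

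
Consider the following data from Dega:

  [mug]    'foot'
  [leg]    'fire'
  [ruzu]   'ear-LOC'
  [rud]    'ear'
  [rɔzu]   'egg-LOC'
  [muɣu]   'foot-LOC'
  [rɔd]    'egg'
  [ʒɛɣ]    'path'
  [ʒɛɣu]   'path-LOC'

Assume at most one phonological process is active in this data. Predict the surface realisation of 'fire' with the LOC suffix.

[leɣu]

In [mug] and [muɣu] the final segment of 'foot' alternates: [g] ~ [ɣ].
Compare 'path', with invariant [ɣ] in [ʒɛɣ] and [ʒɛɣu]: an analysis with underlying /ɣ/ and a rule producing [g] in isolation would wrongly predict alternation here too.
Therefore /g/ is basic and [ɣ] is derived by intervocalic spirantization (voiced stops become fricatives between vowels).
The one attested form of 'fire', [leg], shows underlying /leg/. Applying the same rule between vowels gives [leɣu].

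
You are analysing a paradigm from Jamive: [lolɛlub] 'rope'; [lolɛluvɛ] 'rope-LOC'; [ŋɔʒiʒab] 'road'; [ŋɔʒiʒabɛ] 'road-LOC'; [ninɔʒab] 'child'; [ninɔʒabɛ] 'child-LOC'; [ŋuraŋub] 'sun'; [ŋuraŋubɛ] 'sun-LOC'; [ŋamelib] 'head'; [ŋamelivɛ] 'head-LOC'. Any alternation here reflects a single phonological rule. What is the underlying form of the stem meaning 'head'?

In [ŋamelib] and [ŋamelivɛ] the final segment of 'head' alternates: [b] ~ [v].
But 'road' keeps [b] in both environments ([ŋɔʒiʒab], [ŋɔʒiʒabɛ]), so there is no rule changing /b/ to [v] before the LOC suffix.
The underlying segment must be /v/; voiced fricatives become stops word-finally, yielding [b] there.

/ŋameliv/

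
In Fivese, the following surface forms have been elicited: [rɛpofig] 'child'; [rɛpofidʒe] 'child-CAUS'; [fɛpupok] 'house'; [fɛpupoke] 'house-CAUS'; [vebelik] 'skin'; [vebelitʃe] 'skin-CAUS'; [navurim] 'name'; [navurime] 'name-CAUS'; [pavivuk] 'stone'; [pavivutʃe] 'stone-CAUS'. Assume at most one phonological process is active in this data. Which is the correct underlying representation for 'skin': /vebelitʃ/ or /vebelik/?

/vebelitʃ/

The root 'skin' surfaces as [vebelik] and [vebelitʃe], with a stem-final [k] ~ [tʃ] alternation.
But 'house' keeps [k] in both environments ([fɛpupok], [fɛpupoke]), so there is no rule changing /k/ to [tʃ] before the CAUS suffix.
So /tʃ/ is underlying, and a rule of depalatalization — palato-alveolar /tʃ/ and /dʒ/ become [k] and [g] when no front vowel follows — gives [k].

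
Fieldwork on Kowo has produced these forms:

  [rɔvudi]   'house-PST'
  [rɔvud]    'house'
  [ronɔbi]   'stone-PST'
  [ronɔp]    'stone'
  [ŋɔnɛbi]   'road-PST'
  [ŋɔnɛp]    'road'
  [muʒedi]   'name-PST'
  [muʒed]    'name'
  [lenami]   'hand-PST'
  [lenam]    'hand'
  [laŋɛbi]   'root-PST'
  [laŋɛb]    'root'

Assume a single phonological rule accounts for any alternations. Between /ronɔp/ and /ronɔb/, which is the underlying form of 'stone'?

'stone' shows [b] ~ [p] at the end of the stem ([ronɔbi] vs [ronɔp]).
The stem 'root' ([laŋɛbi], [laŋɛb]) shows [b] unchanged in both environments, so [b] cannot be basic with [p] derived in isolation.
The underlying segment must be /p/; voiceless stops become voiced between vowels, yielding [b] there.

/ronɔp/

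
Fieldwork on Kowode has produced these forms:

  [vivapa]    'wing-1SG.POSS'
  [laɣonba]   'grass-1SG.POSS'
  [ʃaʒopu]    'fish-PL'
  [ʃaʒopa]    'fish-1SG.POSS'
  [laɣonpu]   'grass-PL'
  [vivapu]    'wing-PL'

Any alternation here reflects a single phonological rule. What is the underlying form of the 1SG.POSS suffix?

/-ba/

The 1SG.POSS suffix surfaces as [-ba] and [-pa], depending on the final segment of the stem.
The PL suffix, which begins with [p], is invariant after every stem; so [p] is not altered by any rule here.
The 1SG.POSS suffix is therefore /-ba/ underlyingly, with post-vocalic devoicing: voiced stops become voiceless after a vowel.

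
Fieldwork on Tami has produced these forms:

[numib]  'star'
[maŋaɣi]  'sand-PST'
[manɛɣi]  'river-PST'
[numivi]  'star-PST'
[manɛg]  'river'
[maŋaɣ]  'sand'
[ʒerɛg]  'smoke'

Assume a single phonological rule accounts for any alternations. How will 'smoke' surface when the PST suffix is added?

The stem for 'river' ends in [ɣ] in [manɛɣi] but [g] in [manɛg].
But 'sand' keeps [ɣ] in both environments ([maŋaɣi], [maŋaɣ]), so there is no rule changing /ɣ/ to [g] in isolation.
Therefore /g/ is basic and [ɣ] is derived by intervocalic spirantization (voiced stops become fricatives between vowels).
The one attested form of 'smoke', [ʒerɛg], shows underlying /ʒerɛg/. Applying the same rule between vowels gives [ʒerɛɣi].

[ʒerɛɣi]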